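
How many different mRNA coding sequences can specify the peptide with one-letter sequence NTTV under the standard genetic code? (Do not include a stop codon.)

128

Asn: 2 codons.
Thr: 4 codons.
Thr: 4 codons.
Val: 4 codons.
2 × 4 × 4 × 4 = 128.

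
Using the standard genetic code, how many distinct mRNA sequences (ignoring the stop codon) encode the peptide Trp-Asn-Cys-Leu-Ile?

72

Trp: 1 codon.
Asn: 2 codons.
Cys: 2 codons.
Leu: 6 codons.
Ile: 3 codons.
1 × 2 × 2 × 6 × 3 = 72.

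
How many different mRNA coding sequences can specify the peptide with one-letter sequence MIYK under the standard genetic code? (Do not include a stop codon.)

Met: 1 codon.
Ile: 3 codons.
Tyr: 2 codons.
Lys: 2 codons.
1 × 3 × 2 × 2 = 12.

12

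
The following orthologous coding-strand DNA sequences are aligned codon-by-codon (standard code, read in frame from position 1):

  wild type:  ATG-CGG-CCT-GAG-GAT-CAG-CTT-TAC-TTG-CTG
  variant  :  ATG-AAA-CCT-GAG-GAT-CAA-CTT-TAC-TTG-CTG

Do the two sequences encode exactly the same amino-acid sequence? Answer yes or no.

Codon 1: ATG Met / ATG Met — identical.
Codon 2: CGG Arg / AAA Lys — nonsynonymous.
Codon 3: CCT Pro / CCT Pro — identical.
Codon 4: GAG Glu / GAG Glu — identical.
Codon 5: GAT Asp / GAT Asp — identical.
Codon 6: CAG Gln / CAA Gln — synonymous.
Codon 7: CTT Leu / CTT Leu — identical.
Codon 8: TAC Tyr / TAC Tyr — identical.
Codon 9: TTG Leu / TTG Leu — identical.
Codon 10: CTG Leu / CTG Leu — identical.
Nonsynonymous differences: 1 → different protein.

no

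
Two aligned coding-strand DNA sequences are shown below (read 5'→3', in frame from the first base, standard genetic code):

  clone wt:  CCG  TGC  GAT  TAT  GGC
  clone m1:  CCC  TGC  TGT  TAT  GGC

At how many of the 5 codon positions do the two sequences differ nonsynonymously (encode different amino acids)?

1

Codon 1: CCG Pro / CCC Pro — synonymous.
Codon 2: TGC Cys / TGC Cys — identical.
Codon 3: GAT Asp / TGT Cys — nonsynonymous.
Codon 4: TAT Tyr / TAT Tyr — identical.
Codon 5: GGC Gly / GGC Gly — identical.
Nonsynonymous differences: 1.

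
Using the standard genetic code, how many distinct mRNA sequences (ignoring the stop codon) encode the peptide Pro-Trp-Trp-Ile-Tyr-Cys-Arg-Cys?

576

Pro: 4 codons.
Trp: 1 codon.
Trp: 1 codon.
Ile: 3 codons.
Tyr: 2 codons.
Cys: 2 codons.
Arg: 6 codons.
Cys: 2 codons.
4 × 1 × 1 × 3 × 2 × 2 × 6 × 2 = 576.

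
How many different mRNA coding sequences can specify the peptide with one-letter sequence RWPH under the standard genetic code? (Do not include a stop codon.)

48

Arg: 6 codons.
Trp: 1 codon.
Pro: 4 codons.
His: 2 codons.
6 × 1 × 4 × 2 = 48.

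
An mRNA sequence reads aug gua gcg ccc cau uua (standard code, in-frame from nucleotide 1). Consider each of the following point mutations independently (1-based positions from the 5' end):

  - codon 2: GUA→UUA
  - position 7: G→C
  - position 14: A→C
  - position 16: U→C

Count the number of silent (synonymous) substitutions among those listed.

1

Codon 2: GUA (Val) → UUA (Leu) — missense.
Codon 3: GCG (Ala) → CCG (Pro) — missense.
Codon 5: CAU (His) → CCU (Pro) — missense.
Codon 6: UUA (Leu) → CUA (Leu) — synonymous.
Synonymous: 1 of 4.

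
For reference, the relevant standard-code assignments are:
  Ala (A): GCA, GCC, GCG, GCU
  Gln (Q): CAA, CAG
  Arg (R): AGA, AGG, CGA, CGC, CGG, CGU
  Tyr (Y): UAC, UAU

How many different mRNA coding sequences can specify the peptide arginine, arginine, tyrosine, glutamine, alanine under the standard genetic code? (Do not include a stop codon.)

576

Arg: 6 codons.
Arg: 6 codons.
Tyr: 2 codons.
Gln: 2 codons.
Ala: 4 codons.
6 × 6 × 2 × 2 × 4 = 576.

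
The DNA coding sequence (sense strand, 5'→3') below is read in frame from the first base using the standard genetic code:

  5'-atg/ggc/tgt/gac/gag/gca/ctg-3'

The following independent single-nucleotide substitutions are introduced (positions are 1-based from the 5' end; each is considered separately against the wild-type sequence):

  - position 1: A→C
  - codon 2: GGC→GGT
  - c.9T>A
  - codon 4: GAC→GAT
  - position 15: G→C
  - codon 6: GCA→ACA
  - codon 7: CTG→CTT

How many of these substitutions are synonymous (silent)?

3

Codon 1: ATG (Met) → CTG (Leu) — missense.
Codon 2: GGC (Gly) → GGT (Gly) — synonymous.
Codon 3: TGT (Cys) → TGA (Stop) — nonsense.
Codon 4: GAC (Asp) → GAT (Asp) — synonymous.
Codon 5: GAG (Glu) → GAC (Asp) — missense.
Codon 6: GCA (Ala) → ACA (Thr) — missense.
Codon 7: CTG (Leu) → CTT (Leu) — synonymous.
Synonymous: 3 of 7.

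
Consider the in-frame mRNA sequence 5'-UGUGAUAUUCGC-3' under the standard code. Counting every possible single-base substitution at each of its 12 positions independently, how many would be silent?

Codon 1 (UGU, Cys): 1 synonymous substitution.
Codon 2 (GAU, Asp): 1 synonymous substitution.
Codon 3 (AUU, Ile): 2 synonymous substitutions.
Codon 4 (CGC, Arg): 3 synonymous substitutions.
Total: 1 + 1 + 2 + 3 = 7.

7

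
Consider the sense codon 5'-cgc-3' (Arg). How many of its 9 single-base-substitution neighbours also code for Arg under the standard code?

3

Position 1: none → 0 synonymous.
Position 2: none → 0 synonymous.
Position 3: CGU, CGA, CGG → 3 synonymous.
Total: 0 + 0 + 3 = 3.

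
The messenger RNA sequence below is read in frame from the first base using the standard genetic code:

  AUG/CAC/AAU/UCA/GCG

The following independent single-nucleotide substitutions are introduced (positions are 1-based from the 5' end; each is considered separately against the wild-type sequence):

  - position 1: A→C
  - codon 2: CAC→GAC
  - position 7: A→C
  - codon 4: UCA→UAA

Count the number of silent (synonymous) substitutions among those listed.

0

Codon 1: AUG (Met) → CUG (Leu) — missense.
Codon 2: CAC (His) → GAC (Asp) — missense.
Codon 3: AAU (Asn) → CAU (His) — missense.
Codon 4: UCA (Ser) → UAA (Stop) — nonsense.
Synonymous: 0 of 4.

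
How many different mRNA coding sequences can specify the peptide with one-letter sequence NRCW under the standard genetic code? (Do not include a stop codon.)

Asn: 2 codons.
Arg: 6 codons.
Cys: 2 codons.
Trp: 1 codon.
2 × 6 × 2 × 1 = 24.

24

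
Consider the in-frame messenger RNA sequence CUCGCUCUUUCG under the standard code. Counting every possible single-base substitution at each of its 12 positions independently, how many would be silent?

Codon 1 (CUC, Leu): 3 synonymous substitutions.
Codon 2 (GCU, Ala): 3 synonymous substitutions.
Codon 3 (CUU, Leu): 3 synonymous substitutions.
Codon 4 (UCG, Ser): 3 synonymous substitutions.
Total: 3 + 3 + 3 + 3 = 12.

12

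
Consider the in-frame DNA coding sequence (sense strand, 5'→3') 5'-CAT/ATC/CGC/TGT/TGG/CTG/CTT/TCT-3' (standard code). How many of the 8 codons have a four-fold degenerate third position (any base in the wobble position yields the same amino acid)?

4

Codon 1 CAT (His): third position 2-fold.
Codon 2 ATC (Ile): third position 3-fold.
Codon 3 CGC (Arg): third position 4-fold.
Codon 4 TGT (Cys): third position 2-fold.
Codon 5 TGG (Trp): third position 1-fold.
Codon 6 CTG (Leu): third position 4-fold.
Codon 7 CTT (Leu): third position 4-fold.
Codon 8 TCT (Ser): third position 4-fold.
Four-fold degenerate third positions: 4.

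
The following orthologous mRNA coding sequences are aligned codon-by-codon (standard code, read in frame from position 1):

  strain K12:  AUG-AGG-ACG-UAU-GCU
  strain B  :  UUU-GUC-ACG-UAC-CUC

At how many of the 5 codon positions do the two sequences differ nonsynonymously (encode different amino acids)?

Codon 1: AUG Met / UUU Phe — nonsynonymous.
Codon 2: AGG Arg / GUC Val — nonsynonymous.
Codon 3: ACG Thr / ACG Thr — identical.
Codon 4: UAU Tyr / UAC Tyr — synonymous.
Codon 5: GCU Ala / CUC Leu — nonsynonymous.
Nonsynonymous differences: 3.

3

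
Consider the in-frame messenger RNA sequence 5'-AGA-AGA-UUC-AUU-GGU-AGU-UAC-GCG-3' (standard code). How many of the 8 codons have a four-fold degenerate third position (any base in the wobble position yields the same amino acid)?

Codon 1 AGA (Arg): third position 2-fold.
Codon 2 AGA (Arg): third position 2-fold.
Codon 3 UUC (Phe): third position 2-fold.
Codon 4 AUU (Ile): third position 3-fold.
Codon 5 GGU (Gly): third position 4-fold.
Codon 6 AGU (Ser): third position 2-fold.
Codon 7 UAC (Tyr): third position 2-fold.
Codon 8 GCG (Ala): third position 4-fold.
Four-fold degenerate third positions: 2.

2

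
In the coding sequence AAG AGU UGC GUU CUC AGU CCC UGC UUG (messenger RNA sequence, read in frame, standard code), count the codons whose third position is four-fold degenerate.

Codon 1 AAG (Lys): third position 2-fold.
Codon 2 AGU (Ser): third position 2-fold.
Codon 3 UGC (Cys): third position 2-fold.
Codon 4 GUU (Val): third position 4-fold.
Codon 5 CUC (Leu): third position 4-fold.
Codon 6 AGU (Ser): third position 2-fold.
Codon 7 CCC (Pro): third position 4-fold.
Codon 8 UGC (Cys): third position 2-fold.
Codon 9 UUG (Leu): third position 2-fold.
Four-fold degenerate third positions: 3.

3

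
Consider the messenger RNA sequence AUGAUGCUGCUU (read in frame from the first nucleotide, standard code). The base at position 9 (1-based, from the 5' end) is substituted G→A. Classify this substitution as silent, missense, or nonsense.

silent

Position 9 falls in codon 3: CUG → Leu.
After the substitution the codon is CUA → Leu.
Both encode Leu, so the change is synonymous.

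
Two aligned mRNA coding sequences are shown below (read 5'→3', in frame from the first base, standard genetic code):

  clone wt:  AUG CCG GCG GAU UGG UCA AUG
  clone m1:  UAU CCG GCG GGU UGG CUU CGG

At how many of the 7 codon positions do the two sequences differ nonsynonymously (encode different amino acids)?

4

Codon 1: AUG Met / UAU Tyr — nonsynonymous.
Codon 2: CCG Pro / CCG Pro — identical.
Codon 3: GCG Ala / GCG Ala — identical.
Codon 4: GAU Asp / GGU Gly — nonsynonymous.
Codon 5: UGG Trp / UGG Trp — identical.
Codon 6: UCA Ser / CUU Leu — nonsynonymous.
Codon 7: AUG Met / CGG Arg — nonsynonymous.
Nonsynonymous differences: 4.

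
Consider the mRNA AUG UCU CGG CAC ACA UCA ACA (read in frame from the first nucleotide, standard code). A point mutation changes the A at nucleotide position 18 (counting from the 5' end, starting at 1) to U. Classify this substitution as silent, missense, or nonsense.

Position 18 falls in codon 6: UCA → Ser.
After the substitution the codon is UCU → Ser.
Both encode Ser, so the change is synonymous.

silent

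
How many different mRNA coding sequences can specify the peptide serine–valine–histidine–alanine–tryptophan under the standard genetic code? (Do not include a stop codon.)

192

Ser: 6 codons.
Val: 4 codons.
His: 2 codons.
Ala: 4 codons.
Trp: 1 codon.
6 × 4 × 2 × 4 × 1 = 192.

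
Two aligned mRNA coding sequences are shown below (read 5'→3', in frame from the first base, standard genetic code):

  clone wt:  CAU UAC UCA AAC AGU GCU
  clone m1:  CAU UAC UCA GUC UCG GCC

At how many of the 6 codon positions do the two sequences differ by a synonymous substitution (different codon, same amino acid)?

Codon 1: CAU His / CAU His — identical.
Codon 2: UAC Tyr / UAC Tyr — identical.
Codon 3: UCA Ser / UCA Ser — identical.
Codon 4: AAC Asn / GUC Val — nonsynonymous.
Codon 5: AGU Ser / UCG Ser — synonymous.
Codon 6: GCU Ala / GCC Ala — synonymous.
Synonymous differences: 2.

2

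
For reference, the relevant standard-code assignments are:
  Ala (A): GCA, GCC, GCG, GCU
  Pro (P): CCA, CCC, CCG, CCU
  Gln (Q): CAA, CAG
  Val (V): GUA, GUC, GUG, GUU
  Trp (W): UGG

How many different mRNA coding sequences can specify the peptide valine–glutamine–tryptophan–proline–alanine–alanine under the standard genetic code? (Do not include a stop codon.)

512

Val: 4 codons.
Gln: 2 codons.
Trp: 1 codon.
Pro: 4 codons.
Ala: 4 codons.
Ala: 4 codons.
4 × 2 × 1 × 4 × 4 × 4 = 512.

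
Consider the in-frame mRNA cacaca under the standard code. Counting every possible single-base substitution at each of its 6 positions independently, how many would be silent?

Codon 1 (CAC, His): 1 synonymous substitution.
Codon 2 (ACA, Thr): 3 synonymous substitutions.
Total: 1 + 3 = 4.

4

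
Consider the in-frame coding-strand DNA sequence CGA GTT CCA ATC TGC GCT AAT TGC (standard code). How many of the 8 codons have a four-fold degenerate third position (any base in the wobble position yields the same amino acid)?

Codon 1 CGA (Arg): third position 4-fold.
Codon 2 GTT (Val): third position 4-fold.
Codon 3 CCA (Pro): third position 4-fold.
Codon 4 ATC (Ile): third position 3-fold.
Codon 5 TGC (Cys): third position 2-fold.
Codon 6 GCT (Ala): third position 4-fold.
Codon 7 AAT (Asn): third position 2-fold.
Codon 8 TGC (Cys): third position 2-fold.
Four-fold degenerate third positions: 4.

4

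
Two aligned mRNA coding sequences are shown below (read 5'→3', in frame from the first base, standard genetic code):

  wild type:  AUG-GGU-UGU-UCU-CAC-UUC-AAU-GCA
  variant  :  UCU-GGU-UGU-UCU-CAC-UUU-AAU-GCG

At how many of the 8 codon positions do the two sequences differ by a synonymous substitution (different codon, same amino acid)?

2

Codon 1: AUG Met / UCU Ser — nonsynonymous.
Codon 2: GGU Gly / GGU Gly — identical.
Codon 3: UGU Cys / UGU Cys — identical.
Codon 4: UCU Ser / UCU Ser — identical.
Codon 5: CAC His / CAC His — identical.
Codon 6: UUC Phe / UUU Phe — synonymous.
Codon 7: AAU Asn / AAU Asn — identical.
Codon 8: GCA Ala / GCG Ala — synonymous.
Synonymous differences: 2.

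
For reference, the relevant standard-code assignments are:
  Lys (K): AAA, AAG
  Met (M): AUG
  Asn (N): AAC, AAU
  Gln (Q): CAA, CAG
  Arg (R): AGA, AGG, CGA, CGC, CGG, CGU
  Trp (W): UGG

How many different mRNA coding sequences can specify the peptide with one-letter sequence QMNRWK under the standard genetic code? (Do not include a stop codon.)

Gln: 2 codons.
Met: 1 codon.
Asn: 2 codons.
Arg: 6 codons.
Trp: 1 codon.
Lys: 2 codons.
2 × 1 × 2 × 6 × 1 × 2 = 48.

48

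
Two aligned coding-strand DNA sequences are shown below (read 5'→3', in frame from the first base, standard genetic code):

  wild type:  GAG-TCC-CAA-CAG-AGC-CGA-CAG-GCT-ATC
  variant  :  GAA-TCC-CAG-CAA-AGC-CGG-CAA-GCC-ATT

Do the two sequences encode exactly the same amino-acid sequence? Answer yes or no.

Codon 1: GAG Glu / GAA Glu — synonymous.
Codon 2: TCC Ser / TCC Ser — identical.
Codon 3: CAA Gln / CAG Gln — synonymous.
Codon 4: CAG Gln / CAA Gln — synonymous.
Codon 5: AGC Ser / AGC Ser — identical.
Codon 6: CGA Arg / CGG Arg — synonymous.
Codon 7: CAG Gln / CAA Gln — synonymous.
Codon 8: GCT Ala / GCC Ala — synonymous.
Codon 9: ATC Ile / ATT Ile — synonymous.
Nonsynonymous differences: 0 → same protein.

yes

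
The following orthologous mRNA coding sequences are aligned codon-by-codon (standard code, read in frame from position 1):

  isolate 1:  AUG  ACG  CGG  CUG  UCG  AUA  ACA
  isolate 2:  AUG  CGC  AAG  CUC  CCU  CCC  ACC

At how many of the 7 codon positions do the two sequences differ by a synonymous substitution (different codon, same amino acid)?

Codon 1: AUG Met / AUG Met — identical.
Codon 2: ACG Thr / CGC Arg — nonsynonymous.
Codon 3: CGG Arg / AAG Lys — nonsynonymous.
Codon 4: CUG Leu / CUC Leu — synonymous.
Codon 5: UCG Ser / CCU Pro — nonsynonymous.
Codon 6: AUA Ile / CCC Pro — nonsynonymous.
Codon 7: ACA Thr / ACC Thr — synonymous.
Synonymous differences: 2.

2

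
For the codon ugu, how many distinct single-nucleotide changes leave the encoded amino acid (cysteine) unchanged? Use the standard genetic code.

1

Position 1: none → 0 synonymous.
Position 2: none → 0 synonymous.
Position 3: UGC → 1 synonymous.
Total: 0 + 0 + 1 = 1.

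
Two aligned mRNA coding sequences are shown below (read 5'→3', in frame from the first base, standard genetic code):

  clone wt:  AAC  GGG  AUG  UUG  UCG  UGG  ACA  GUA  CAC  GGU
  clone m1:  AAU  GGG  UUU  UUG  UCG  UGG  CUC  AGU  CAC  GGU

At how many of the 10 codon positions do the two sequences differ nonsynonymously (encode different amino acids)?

Codon 1: AAC Asn / AAU Asn — synonymous.
Codon 2: GGG Gly / GGG Gly — identical.
Codon 3: AUG Met / UUU Phe — nonsynonymous.
Codon 4: UUG Leu / UUG Leu — identical.
Codon 5: UCG Ser / UCG Ser — identical.
Codon 6: UGG Trp / UGG Trp — identical.
Codon 7: ACA Thr / CUC Leu — nonsynonymous.
Codon 8: GUA Val / AGU Ser — nonsynonymous.
Codon 9: CAC His / CAC His — identical.
Codon 10: GGU Gly / GGU Gly — identical.
Nonsynonymous differences: 3.

3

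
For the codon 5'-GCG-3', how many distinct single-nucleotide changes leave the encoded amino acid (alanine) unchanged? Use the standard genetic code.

3

Position 1: none → 0 synonymous.
Position 2: none → 0 synonymous.
Position 3: GCT, GCC, GCA → 3 synonymous.
Total: 0 + 0 + 3 = 3.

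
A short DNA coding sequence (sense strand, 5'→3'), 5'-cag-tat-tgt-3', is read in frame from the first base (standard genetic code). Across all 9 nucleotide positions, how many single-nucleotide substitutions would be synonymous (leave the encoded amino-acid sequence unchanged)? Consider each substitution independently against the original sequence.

Codon 1 (CAG, Gln): 1 synonymous substitution.
Codon 2 (TAT, Tyr): 1 synonymous substitution.
Codon 3 (TGT, Cys): 1 synonymous substitution.
Total: 1 + 1 + 1 = 3.

3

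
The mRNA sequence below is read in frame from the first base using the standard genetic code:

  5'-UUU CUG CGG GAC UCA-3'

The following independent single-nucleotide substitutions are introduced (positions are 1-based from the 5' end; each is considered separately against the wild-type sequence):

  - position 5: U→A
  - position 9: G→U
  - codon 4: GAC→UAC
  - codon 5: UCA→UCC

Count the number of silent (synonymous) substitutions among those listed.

Codon 2: CUG (Leu) → CAG (Gln) — missense.
Codon 3: CGG (Arg) → CGU (Arg) — synonymous.
Codon 4: GAC (Asp) → UAC (Tyr) — missense.
Codon 5: UCA (Ser) → UCC (Ser) — synonymous.
Synonymous: 2 of 4.

2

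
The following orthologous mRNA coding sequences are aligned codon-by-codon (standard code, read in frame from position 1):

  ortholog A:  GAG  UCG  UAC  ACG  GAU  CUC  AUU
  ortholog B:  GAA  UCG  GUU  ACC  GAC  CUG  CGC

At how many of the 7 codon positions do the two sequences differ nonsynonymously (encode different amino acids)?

2

Codon 1: GAG Glu / GAA Glu — synonymous.
Codon 2: UCG Ser / UCG Ser — identical.
Codon 3: UAC Tyr / GUU Val — nonsynonymous.
Codon 4: ACG Thr / ACC Thr — synonymous.
Codon 5: GAU Asp / GAC Asp — synonymous.
Codon 6: CUC Leu / CUG Leu — synonymous.
Codon 7: AUU Ile / CGC Arg — nonsynonymous.
Nonsynonymous differences: 2.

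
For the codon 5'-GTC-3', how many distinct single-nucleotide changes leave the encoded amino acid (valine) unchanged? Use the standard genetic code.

3

Position 1: none → 0 synonymous.
Position 2: none → 0 synonymous.
Position 3: GTT, GTA, GTG → 3 synonymous.
Total: 0 + 0 + 3 = 3.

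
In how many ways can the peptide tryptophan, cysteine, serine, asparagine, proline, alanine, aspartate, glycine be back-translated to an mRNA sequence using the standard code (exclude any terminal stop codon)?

Trp: 1 codon.
Cys: 2 codons.
Ser: 6 codons.
Asn: 2 codons.
Pro: 4 codons.
Ala: 4 codons.
Asp: 2 codons.
Gly: 4 codons.
1 × 2 × 6 × 2 × 4 × 4 × 2 × 4 = 3072.

3072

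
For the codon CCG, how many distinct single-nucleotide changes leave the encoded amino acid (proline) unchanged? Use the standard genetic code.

Position 1: none → 0 synonymous.
Position 2: none → 0 synonymous.
Position 3: CCU, CCC, CCA → 3 synonymous.
Total: 0 + 0 + 3 = 3.

3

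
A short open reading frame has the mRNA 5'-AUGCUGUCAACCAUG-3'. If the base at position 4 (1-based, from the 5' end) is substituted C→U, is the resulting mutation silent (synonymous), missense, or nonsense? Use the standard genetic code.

Position 4 falls in codon 2: CUG → Leu.
After the substitution the codon is UUG → Leu.
Both encode Leu, so the change is synonymous.

silent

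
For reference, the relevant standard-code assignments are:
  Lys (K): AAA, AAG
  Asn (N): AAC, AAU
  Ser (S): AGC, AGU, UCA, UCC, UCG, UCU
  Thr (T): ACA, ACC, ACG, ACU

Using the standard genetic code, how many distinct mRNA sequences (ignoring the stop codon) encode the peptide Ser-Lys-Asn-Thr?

Ser: 6 codons.
Lys: 2 codons.
Asn: 2 codons.
Thr: 4 codons.
6 × 2 × 2 × 4 = 96.

96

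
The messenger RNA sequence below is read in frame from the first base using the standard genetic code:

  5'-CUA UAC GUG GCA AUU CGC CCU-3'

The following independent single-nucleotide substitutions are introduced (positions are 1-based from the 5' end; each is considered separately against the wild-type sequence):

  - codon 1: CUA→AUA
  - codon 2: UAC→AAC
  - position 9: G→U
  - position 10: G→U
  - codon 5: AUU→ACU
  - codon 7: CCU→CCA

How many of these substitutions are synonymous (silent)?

Codon 1: CUA (Leu) → AUA (Ile) — missense.
Codon 2: UAC (Tyr) → AAC (Asn) — missense.
Codon 3: GUG (Val) → GUU (Val) — synonymous.
Codon 4: GCA (Ala) → UCA (Ser) — missense.
Codon 5: AUU (Ile) → ACU (Thr) — missense.
Codon 7: CCU (Pro) → CCA (Pro) — synonymous.
Synonymous: 2 of 6.

2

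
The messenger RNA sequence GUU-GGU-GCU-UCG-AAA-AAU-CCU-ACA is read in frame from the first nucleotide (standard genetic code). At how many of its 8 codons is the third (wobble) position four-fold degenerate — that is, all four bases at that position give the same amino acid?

Codon 1 GUU (Val): third position 4-fold.
Codon 2 GGU (Gly): third position 4-fold.
Codon 3 GCU (Ala): third position 4-fold.
Codon 4 UCG (Ser): third position 4-fold.
Codon 5 AAA (Lys): third position 2-fold.
Codon 6 AAU (Asn): third position 2-fold.
Codon 7 CCU (Pro): third position 4-fold.
Codon 8 ACA (Thr): third position 4-fold.
Four-fold degenerate third positions: 6.

6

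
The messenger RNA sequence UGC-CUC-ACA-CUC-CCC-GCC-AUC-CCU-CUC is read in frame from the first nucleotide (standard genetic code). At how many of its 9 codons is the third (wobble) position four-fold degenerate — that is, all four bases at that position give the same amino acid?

7

Codon 1 UGC (Cys): third position 2-fold.
Codon 2 CUC (Leu): third position 4-fold.
Codon 3 ACA (Thr): third position 4-fold.
Codon 4 CUC (Leu): third position 4-fold.
Codon 5 CCC (Pro): third position 4-fold.
Codon 6 GCC (Ala): third position 4-fold.
Codon 7 AUC (Ile): third position 3-fold.
Codon 8 CCU (Pro): third position 4-fold.
Codon 9 CUC (Leu): third position 4-fold.
Four-fold degenerate third positions: 7.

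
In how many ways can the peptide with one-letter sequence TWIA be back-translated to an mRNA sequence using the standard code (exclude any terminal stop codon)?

48

Thr: 4 codons.
Trp: 1 codon.
Ile: 3 codons.
Ala: 4 codons.
4 × 1 × 3 × 4 = 48.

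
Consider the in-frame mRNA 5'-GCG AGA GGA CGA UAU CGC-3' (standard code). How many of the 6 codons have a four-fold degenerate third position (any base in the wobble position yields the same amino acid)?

Codon 1 GCG (Ala): third position 4-fold.
Codon 2 AGA (Arg): third position 2-fold.
Codon 3 GGA (Gly): third position 4-fold.
Codon 4 CGA (Arg): third position 4-fold.
Codon 5 UAU (Tyr): third position 2-fold.
Codon 6 CGC (Arg): third position 4-fold.
Four-fold degenerate third positions: 4.

4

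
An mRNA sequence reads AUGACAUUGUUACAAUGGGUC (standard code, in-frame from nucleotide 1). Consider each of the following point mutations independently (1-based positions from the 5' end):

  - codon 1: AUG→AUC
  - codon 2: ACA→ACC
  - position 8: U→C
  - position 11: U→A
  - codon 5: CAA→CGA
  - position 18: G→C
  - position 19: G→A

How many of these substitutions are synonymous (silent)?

1

Codon 1: AUG (Met) → AUC (Ile) — missense.
Codon 2: ACA (Thr) → ACC (Thr) — synonymous.
Codon 3: UUG (Leu) → UCG (Ser) — missense.
Codon 4: UUA (Leu) → UAA (Stop) — nonsense.
Codon 5: CAA (Gln) → CGA (Arg) — missense.
Codon 6: UGG (Trp) → UGC (Cys) — missense.
Codon 7: GUC (Val) → AUC (Ile) — missense.
Synonymous: 1 of 7.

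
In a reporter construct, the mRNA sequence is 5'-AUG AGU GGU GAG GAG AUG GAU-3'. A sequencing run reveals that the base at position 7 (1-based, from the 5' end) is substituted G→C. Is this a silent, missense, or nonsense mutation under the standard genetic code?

missense

Position 7 falls in codon 3: GGU → Gly.
After the substitution the codon is CGU → Arg.
Gly ≠ Arg, so this is a missense mutation.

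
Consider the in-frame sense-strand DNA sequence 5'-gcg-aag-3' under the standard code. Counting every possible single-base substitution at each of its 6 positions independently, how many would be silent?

Codon 1 (GCG, Ala): 3 synonymous substitutions.
Codon 2 (AAG, Lys): 1 synonymous substitution.
Total: 3 + 1 = 4.

4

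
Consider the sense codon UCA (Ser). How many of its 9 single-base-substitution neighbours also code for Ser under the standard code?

Position 1: none → 0 synonymous.
Position 2: none → 0 synonymous.
Position 3: UCU, UCC, UCG → 3 synonymous.
Total: 0 + 0 + 3 = 3.

3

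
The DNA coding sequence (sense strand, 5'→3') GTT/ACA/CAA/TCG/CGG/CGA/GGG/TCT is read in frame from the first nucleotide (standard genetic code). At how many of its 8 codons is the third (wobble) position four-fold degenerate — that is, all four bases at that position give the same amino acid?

7

Codon 1 GTT (Val): third position 4-fold.
Codon 2 ACA (Thr): third position 4-fold.
Codon 3 CAA (Gln): third position 2-fold.
Codon 4 TCG (Ser): third position 4-fold.
Codon 5 CGG (Arg): third position 4-fold.
Codon 6 CGA (Arg): third position 4-fold.
Codon 7 GGG (Gly): third position 4-fold.
Codon 8 TCT (Ser): third position 4-fold.
Four-fold degenerate third positions: 7.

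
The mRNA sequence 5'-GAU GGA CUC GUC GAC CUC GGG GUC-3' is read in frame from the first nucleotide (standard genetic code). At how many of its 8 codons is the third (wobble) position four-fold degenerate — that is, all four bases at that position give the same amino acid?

6

Codon 1 GAU (Asp): third position 2-fold.
Codon 2 GGA (Gly): third position 4-fold.
Codon 3 CUC (Leu): third position 4-fold.
Codon 4 GUC (Val): third position 4-fold.
Codon 5 GAC (Asp): third position 2-fold.
Codon 6 CUC (Leu): third position 4-fold.
Codon 7 GGG (Gly): third position 4-fold.
Codon 8 GUC (Val): third position 4-fold.
Four-fold degenerate third positions: 6.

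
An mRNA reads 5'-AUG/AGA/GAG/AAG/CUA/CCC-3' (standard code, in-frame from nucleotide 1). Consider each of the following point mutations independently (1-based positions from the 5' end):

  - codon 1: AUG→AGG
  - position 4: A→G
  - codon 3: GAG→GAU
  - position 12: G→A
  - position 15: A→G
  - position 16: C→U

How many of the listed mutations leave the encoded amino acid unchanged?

2

Codon 1: AUG (Met) → AGG (Arg) — missense.
Codon 2: AGA (Arg) → GGA (Gly) — missense.
Codon 3: GAG (Glu) → GAU (Asp) — missense.
Codon 4: AAG (Lys) → AAA (Lys) — synonymous.
Codon 5: CUA (Leu) → CUG (Leu) — synonymous.
Codon 6: CCC (Pro) → UCC (Ser) — missense.
Synonymous: 2 of 6.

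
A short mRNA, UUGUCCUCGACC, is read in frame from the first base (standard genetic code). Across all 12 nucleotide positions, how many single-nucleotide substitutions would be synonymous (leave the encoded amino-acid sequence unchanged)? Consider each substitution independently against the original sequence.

Codon 1 (UUG, Leu): 2 synonymous substitutions.
Codon 2 (UCC, Ser): 3 synonymous substitutions.
Codon 3 (UCG, Ser): 3 synonymous substitutions.
Codon 4 (ACC, Thr): 3 synonymous substitutions.
Total: 2 + 3 + 3 + 3 = 11.

11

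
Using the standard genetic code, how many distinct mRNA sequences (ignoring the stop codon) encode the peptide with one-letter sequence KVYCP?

128

Lys: 2 codons.
Val: 4 codons.
Tyr: 2 codons.
Cys: 2 codons.
Pro: 4 codons.
2 × 4 × 2 × 2 × 4 = 128.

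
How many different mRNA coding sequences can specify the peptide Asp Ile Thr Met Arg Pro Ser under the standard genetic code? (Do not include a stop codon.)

3456

Asp: 2 codons.
Ile: 3 codons.
Thr: 4 codons.
Met: 1 codon.
Arg: 6 codons.
Pro: 4 codons.
Ser: 6 codons.
2 × 3 × 4 × 1 × 6 × 4 × 6 = 3456.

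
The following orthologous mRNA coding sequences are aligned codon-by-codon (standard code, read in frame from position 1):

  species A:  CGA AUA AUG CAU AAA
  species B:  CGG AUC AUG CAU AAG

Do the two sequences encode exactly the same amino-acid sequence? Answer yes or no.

Codon 1: CGA Arg / CGG Arg — synonymous.
Codon 2: AUA Ile / AUC Ile — synonymous.
Codon 3: AUG Met / AUG Met — identical.
Codon 4: CAU His / CAU His — identical.
Codon 5: AAA Lys / AAG Lys — synonymous.
Nonsynonymous differences: 0 → same protein.

yes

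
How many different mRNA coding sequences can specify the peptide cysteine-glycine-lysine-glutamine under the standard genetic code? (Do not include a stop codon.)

Cys: 2 codons.
Gly: 4 codons.
Lys: 2 codons.
Gln: 2 codons.
2 × 4 × 2 × 2 = 32.

32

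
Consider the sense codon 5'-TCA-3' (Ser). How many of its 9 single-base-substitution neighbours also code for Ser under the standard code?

Position 1: none → 0 synonymous.
Position 2: none → 0 synonymous.
Position 3: TCT, TCC, TCG → 3 synonymous.
Total: 0 + 0 + 3 = 3.

3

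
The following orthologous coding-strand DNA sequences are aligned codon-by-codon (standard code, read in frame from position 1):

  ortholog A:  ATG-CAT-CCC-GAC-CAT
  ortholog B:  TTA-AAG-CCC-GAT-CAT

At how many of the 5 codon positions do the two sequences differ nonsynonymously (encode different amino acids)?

2

Codon 1: ATG Met / TTA Leu — nonsynonymous.
Codon 2: CAT His / AAG Lys — nonsynonymous.
Codon 3: CCC Pro / CCC Pro — identical.
Codon 4: GAC Asp / GAT Asp — synonymous.
Codon 5: CAT His / CAT His — identical.
Nonsynonymous differences: 2.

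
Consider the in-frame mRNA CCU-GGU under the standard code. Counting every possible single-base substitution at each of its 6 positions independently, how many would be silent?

Codon 1 (CCU, Pro): 3 synonymous substitutions.
Codon 2 (GGU, Gly): 3 synonymous substitutions.
Total: 3 + 3 = 6.

6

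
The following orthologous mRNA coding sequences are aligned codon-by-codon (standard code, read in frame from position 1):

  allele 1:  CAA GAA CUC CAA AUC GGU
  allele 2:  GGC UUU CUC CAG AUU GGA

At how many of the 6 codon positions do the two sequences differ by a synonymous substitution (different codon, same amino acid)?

3

Codon 1: CAA Gln / GGC Gly — nonsynonymous.
Codon 2: GAA Glu / UUU Phe — nonsynonymous.
Codon 3: CUC Leu / CUC Leu — identical.
Codon 4: CAA Gln / CAG Gln — synonymous.
Codon 5: AUC Ile / AUU Ile — synonymous.
Codon 6: GGU Gly / GGA Gly — synonymous.
Synonymous differences: 3.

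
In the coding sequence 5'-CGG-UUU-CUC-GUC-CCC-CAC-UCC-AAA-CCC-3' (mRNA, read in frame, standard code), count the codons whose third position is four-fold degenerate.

Codon 1 CGG (Arg): third position 4-fold.
Codon 2 UUU (Phe): third position 2-fold.
Codon 3 CUC (Leu): third position 4-fold.
Codon 4 GUC (Val): third position 4-fold.
Codon 5 CCC (Pro): third position 4-fold.
Codon 6 CAC (His): third position 2-fold.
Codon 7 UCC (Ser): third position 4-fold.
Codon 8 AAA (Lys): third position 2-fold.
Codon 9 CCC (Pro): third position 4-fold.
Four-fold degenerate third positions: 6.

6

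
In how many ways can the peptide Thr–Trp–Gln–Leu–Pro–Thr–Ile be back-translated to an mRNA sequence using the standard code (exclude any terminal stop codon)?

Thr: 4 codons.
Trp: 1 codon.
Gln: 2 codons.
Leu: 6 codons.
Pro: 4 codons.
Thr: 4 codons.
Ile: 3 codons.
4 × 1 × 2 × 6 × 4 × 4 × 3 = 2304.

2304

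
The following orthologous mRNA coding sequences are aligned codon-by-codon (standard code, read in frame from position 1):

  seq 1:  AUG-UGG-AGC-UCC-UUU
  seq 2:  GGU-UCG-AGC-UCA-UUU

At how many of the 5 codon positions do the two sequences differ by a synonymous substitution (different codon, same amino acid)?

Codon 1: AUG Met / GGU Gly — nonsynonymous.
Codon 2: UGG Trp / UCG Ser — nonsynonymous.
Codon 3: AGC Ser / AGC Ser — identical.
Codon 4: UCC Ser / UCA Ser — synonymous.
Codon 5: UUU Phe / UUU Phe — identical.
Synonymous differences: 1.

1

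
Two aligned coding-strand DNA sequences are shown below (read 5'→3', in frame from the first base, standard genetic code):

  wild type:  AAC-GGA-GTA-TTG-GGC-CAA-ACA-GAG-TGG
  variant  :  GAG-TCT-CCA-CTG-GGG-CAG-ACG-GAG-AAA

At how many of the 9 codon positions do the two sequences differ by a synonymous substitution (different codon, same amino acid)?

4

Codon 1: AAC Asn / GAG Glu — nonsynonymous.
Codon 2: GGA Gly / TCT Ser — nonsynonymous.
Codon 3: GTA Val / CCA Pro — nonsynonymous.
Codon 4: TTG Leu / CTG Leu — synonymous.
Codon 5: GGC Gly / GGG Gly — synonymous.
Codon 6: CAA Gln / CAG Gln — synonymous.
Codon 7: ACA Thr / ACG Thr — synonymous.
Codon 8: GAG Glu / GAG Glu — identical.
Codon 9: TGG Trp / AAA Lys — nonsynonymous.
Synonymous differences: 4.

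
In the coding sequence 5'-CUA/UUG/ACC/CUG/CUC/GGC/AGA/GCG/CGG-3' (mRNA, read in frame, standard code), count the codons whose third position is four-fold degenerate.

7

Codon 1 CUA (Leu): third position 4-fold.
Codon 2 UUG (Leu): third position 2-fold.
Codon 3 ACC (Thr): third position 4-fold.
Codon 4 CUG (Leu): third position 4-fold.
Codon 5 CUC (Leu): third position 4-fold.
Codon 6 GGC (Gly): third position 4-fold.
Codon 7 AGA (Arg): third position 2-fold.
Codon 8 GCG (Ala): third position 4-fold.
Codon 9 CGG (Arg): third position 4-fold.
Four-fold degenerate third positions: 7.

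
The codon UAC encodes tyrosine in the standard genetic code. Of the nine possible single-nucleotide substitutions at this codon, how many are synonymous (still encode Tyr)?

1

Position 1: none → 0 synonymous.
Position 2: none → 0 synonymous.
Position 3: UAU → 1 synonymous.
Total: 0 + 0 + 1 = 1.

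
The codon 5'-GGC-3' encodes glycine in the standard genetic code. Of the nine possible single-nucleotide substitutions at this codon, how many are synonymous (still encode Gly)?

3

Position 1: none → 0 synonymous.
Position 2: none → 0 synonymous.
Position 3: GGU, GGA, GGG → 3 synonymous.
Total: 0 + 0 + 3 = 3.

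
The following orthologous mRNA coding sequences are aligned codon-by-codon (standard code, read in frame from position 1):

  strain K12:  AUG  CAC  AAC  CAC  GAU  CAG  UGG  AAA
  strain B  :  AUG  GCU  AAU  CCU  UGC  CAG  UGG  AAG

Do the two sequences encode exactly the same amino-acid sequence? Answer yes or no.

no

Codon 1: AUG Met / AUG Met — identical.
Codon 2: CAC His / GCU Ala — nonsynonymous.
Codon 3: AAC Asn / AAU Asn — synonymous.
Codon 4: CAC His / CCU Pro — nonsynonymous.
Codon 5: GAU Asp / UGC Cys — nonsynonymous.
Codon 6: CAG Gln / CAG Gln — identical.
Codon 7: UGG Trp / UGG Trp — identical.
Codon 8: AAA Lys / AAG Lys — synonymous.
Nonsynonymous differences: 3 → different protein.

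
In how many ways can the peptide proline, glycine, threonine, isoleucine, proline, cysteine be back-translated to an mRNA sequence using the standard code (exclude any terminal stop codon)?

Pro: 4 codons.
Gly: 4 codons.
Thr: 4 codons.
Ile: 3 codons.
Pro: 4 codons.
Cys: 2 codons.
4 × 4 × 4 × 3 × 4 × 2 = 1536.

1536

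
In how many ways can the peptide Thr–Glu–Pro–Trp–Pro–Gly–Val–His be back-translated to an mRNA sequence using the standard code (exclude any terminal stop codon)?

4096

Thr: 4 codons.
Glu: 2 codons.
Pro: 4 codons.
Trp: 1 codon.
Pro: 4 codons.
Gly: 4 codons.
Val: 4 codons.
His: 2 codons.
4 × 2 × 4 × 1 × 4 × 4 × 4 × 2 = 4096.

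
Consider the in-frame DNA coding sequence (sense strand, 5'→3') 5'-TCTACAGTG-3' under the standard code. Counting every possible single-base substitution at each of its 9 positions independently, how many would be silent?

9

Codon 1 (TCT, Ser): 3 synonymous substitutions.
Codon 2 (ACA, Thr): 3 synonymous substitutions.
Codon 3 (GTG, Val): 3 synonymous substitutions.
Total: 3 + 3 + 3 = 9.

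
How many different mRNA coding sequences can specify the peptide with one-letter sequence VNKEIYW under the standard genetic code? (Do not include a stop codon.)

Val: 4 codons.
Asn: 2 codons.
Lys: 2 codons.
Glu: 2 codons.
Ile: 3 codons.
Tyr: 2 codons.
Trp: 1 codon.
4 × 2 × 2 × 2 × 3 × 2 × 1 = 192.

192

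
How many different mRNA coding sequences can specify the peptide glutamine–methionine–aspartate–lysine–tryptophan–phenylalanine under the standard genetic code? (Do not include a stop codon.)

16

Gln: 2 codons.
Met: 1 codon.
Asp: 2 codons.
Lys: 2 codons.
Trp: 1 codon.
Phe: 2 codons.
2 × 1 × 2 × 2 × 1 × 2 = 16.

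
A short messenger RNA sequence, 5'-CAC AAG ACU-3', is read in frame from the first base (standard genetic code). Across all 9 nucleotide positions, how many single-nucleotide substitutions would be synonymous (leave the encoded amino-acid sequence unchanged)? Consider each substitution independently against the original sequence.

5

Codon 1 (CAC, His): 1 synonymous substitution.
Codon 2 (AAG, Lys): 1 synonymous substitution.
Codon 3 (ACU, Thr): 3 synonymous substitutions.
Total: 1 + 1 + 3 = 5.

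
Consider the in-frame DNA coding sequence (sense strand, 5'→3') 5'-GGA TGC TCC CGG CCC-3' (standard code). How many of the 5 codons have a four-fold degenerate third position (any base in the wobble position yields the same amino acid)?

4

Codon 1 GGA (Gly): third position 4-fold.
Codon 2 TGC (Cys): third position 2-fold.
Codon 3 TCC (Ser): third position 4-fold.
Codon 4 CGG (Arg): third position 4-fold.
Codon 5 CCC (Pro): third position 4-fold.
Four-fold degenerate third positions: 4.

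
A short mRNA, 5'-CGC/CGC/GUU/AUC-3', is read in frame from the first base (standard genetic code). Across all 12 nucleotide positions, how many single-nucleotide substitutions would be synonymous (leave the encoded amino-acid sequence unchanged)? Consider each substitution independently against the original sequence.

Codon 1 (CGC, Arg): 3 synonymous substitutions.
Codon 2 (CGC, Arg): 3 synonymous substitutions.
Codon 3 (GUU, Val): 3 synonymous substitutions.
Codon 4 (AUC, Ile): 2 synonymous substitutions.
Total: 3 + 3 + 3 + 2 = 11.

11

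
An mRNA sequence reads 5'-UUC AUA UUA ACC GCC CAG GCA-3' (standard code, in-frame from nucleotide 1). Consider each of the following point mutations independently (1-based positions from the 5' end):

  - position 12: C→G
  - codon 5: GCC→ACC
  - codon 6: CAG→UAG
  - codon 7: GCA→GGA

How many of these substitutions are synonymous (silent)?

1

Codon 4: ACC (Thr) → ACG (Thr) — synonymous.
Codon 5: GCC (Ala) → ACC (Thr) — missense.
Codon 6: CAG (Gln) → UAG (Stop) — nonsense.
Codon 7: GCA (Ala) → GGA (Gly) — missense.
Synonymous: 1 of 4.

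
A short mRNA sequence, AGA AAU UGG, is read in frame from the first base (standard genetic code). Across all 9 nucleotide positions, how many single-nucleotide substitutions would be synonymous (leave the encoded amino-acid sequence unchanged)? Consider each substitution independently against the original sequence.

Codon 1 (AGA, Arg): 2 synonymous substitutions.
Codon 2 (AAU, Asn): 1 synonymous substitution.
Codon 3 (UGG, Trp): 0 synonymous substitutions.
Total: 2 + 1 + 0 = 3.

3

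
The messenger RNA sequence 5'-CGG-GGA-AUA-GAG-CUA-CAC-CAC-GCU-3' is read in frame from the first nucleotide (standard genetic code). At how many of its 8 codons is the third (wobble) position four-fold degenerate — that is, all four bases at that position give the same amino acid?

Codon 1 CGG (Arg): third position 4-fold.
Codon 2 GGA (Gly): third position 4-fold.
Codon 3 AUA (Ile): third position 3-fold.
Codon 4 GAG (Glu): third position 2-fold.
Codon 5 CUA (Leu): third position 4-fold.
Codon 6 CAC (His): third position 2-fold.
Codon 7 CAC (His): third position 2-fold.
Codon 8 GCU (Ala): third position 4-fold.
Four-fold degenerate third positions: 4.

4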